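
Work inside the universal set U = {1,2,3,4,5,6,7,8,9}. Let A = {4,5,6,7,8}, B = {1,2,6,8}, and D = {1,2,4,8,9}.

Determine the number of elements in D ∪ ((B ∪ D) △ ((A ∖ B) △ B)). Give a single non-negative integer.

B ∪ D = {1,2,4,6,8,9}
A ∖ B = {4,5,7}
(A ∖ B) △ B = {1,2,4,5,6,7,8}
(B ∪ D) △ ((A ∖ B) △ B) = {5,7,9}
D ∪ ((B ∪ D) △ ((A ∖ B) △ B)) = {1,2,4,5,7,8,9}
|D ∪ ((B ∪ D) △ ((A ∖ B) △ B))| = 7

7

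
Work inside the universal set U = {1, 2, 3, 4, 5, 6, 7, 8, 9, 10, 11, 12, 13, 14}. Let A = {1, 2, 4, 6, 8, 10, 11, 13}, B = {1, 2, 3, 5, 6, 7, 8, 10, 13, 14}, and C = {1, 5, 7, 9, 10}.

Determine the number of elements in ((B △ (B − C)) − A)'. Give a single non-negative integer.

12

B − C = {2, 3, 6, 8, 13, 14}
B △ (B − C) = {1, 5, 7, 10}
(B △ (B − C)) − A = {5, 7}
((B △ (B − C)) − A)' = {1, 2, 3, 4, 6, 8, 9, 10, 11, 12, 13, 14}
|((B △ (B − C)) − A)'| = 12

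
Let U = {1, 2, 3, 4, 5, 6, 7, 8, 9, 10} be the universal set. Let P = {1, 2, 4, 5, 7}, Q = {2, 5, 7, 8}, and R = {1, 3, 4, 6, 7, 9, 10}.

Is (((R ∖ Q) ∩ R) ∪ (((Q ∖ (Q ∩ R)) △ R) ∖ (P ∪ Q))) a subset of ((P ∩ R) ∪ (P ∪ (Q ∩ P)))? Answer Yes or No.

R ∖ Q = {1, 3, 4, 6, 9, 10}
(R ∖ Q) ∩ R = {1, 3, 4, 6, 9, 10}
Q ∩ R = {7}
Q ∖ (Q ∩ R) = {2, 5, 8}
(Q ∖ (Q ∩ R)) △ R = {1, 2, 3, 4, 5, 6, 7, 8, 9, 10}
P ∪ Q = {1, 2, 4, 5, 7, 8}
((Q ∖ (Q ∩ R)) △ R) ∖ (P ∪ Q) = {3, 6, 9, 10}
((R ∖ Q) ∩ R) ∪ (((Q ∖ (Q ∩ R)) △ R) ∖ (P ∪ Q)) = {1, 3, 4, 6, 9, 10}
P ∩ R = {1, 4, 7}
Q ∩ P = {2, 5, 7}
P ∪ (Q ∩ P) = {1, 2, 4, 5, 7}
(P ∩ R) ∪ (P ∪ (Q ∩ P)) = {1, 2, 4, 5, 7}
3 ∈ ((R ∖ Q) ∩ R) ∪ (((Q ∖ (Q ∩ R)) △ R) ∖ (P ∪ Q)) but 3 ∉ (P ∩ R) ∪ (P ∪ (Q ∩ P)), so the inclusion fails.

No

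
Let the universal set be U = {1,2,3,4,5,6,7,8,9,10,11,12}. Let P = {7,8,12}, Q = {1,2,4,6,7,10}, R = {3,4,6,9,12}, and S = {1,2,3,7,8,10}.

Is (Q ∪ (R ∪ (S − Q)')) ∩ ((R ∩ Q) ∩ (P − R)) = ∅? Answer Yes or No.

Yes

S − Q = {3,8}
(S − Q)' = {1,2,4,5,6,7,9,10,11,12}
R ∪ (S − Q)' = {1,2,3,4,5,6,7,9,10,11,12}
Q ∪ (R ∪ (S − Q)') = {1,2,3,4,5,6,7,9,10,11,12}
R ∩ Q = {4,6}
P − R = {7,8}
(R ∩ Q) ∩ (P − R) = {}
{1,2,3,4,5,6,7,9,10,11,12} and {} share no elements.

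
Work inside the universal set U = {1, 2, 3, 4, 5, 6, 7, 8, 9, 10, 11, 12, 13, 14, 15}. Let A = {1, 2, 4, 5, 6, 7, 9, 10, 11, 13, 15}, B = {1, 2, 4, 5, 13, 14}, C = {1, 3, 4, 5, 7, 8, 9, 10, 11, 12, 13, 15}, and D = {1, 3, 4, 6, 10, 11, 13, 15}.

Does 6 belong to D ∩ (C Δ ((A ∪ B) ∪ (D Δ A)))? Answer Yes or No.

6 ∈ A and 6 ∉ B, so 6 ∈ A ∪ B
6 ∈ D and 6 ∈ A, so 6 ∉ D Δ A
6 ∈ (A ∪ B) and 6 ∉ (D Δ A), so 6 ∈ (A ∪ B) ∪ (D Δ A)
6 ∉ C and 6 ∈ ((A ∪ B) ∪ (D Δ A)), so 6 ∈ C Δ ((A ∪ B) ∪ (D Δ A))
6 ∈ D and 6 ∈ (C Δ ((A ∪ B) ∪ (D Δ A))), so 6 ∈ D ∩ (C Δ ((A ∪ B) ∪ (D Δ A)))

Yes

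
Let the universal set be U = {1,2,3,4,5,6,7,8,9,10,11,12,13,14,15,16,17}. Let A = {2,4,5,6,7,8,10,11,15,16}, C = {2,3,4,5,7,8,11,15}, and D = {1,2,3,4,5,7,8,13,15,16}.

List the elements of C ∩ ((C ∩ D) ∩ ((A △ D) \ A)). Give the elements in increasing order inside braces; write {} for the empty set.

{3}

C ∩ D = {2,3,4,5,7,8,15}
A △ D = {1,3,6,10,11,13}
(A △ D) \ A = {1,3,13}
(C ∩ D) ∩ ((A △ D) \ A) = {3}
C ∩ ((C ∩ D) ∩ ((A △ D) \ A)) = {3}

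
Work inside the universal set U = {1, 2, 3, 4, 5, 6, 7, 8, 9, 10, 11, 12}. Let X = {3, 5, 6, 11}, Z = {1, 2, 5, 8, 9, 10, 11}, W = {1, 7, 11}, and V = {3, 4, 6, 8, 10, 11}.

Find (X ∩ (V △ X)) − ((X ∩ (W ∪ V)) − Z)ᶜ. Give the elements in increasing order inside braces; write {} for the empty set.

V △ X = {4, 5, 8, 10}
X ∩ (V △ X) = {5}
W ∪ V = {1, 3, 4, 6, 7, 8, 10, 11}
X ∩ (W ∪ V) = {3, 6, 11}
(X ∩ (W ∪ V)) − Z = {3, 6}
((X ∩ (W ∪ V)) − Z)ᶜ = {1, 2, 4, 5, 7, 8, 9, 10, 11, 12}
(X ∩ (V △ X)) − ((X ∩ (W ∪ V)) − Z)ᶜ = {}

{}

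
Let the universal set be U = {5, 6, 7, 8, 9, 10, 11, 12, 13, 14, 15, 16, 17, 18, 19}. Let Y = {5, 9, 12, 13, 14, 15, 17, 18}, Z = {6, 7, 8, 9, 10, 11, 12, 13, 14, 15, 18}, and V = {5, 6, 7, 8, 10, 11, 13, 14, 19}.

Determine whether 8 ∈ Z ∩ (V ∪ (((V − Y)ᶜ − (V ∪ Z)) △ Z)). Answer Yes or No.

Yes

8 ∈ V and 8 ∉ Y, so 8 ∈ V − Y
8 ∉ (V − Y)ᶜ since 8 ∈ (V − Y)
8 ∈ V and 8 ∈ Z, so 8 ∈ V ∪ Z
8 ∉ (V − Y)ᶜ and 8 ∈ (V ∪ Z), so 8 ∉ (V − Y)ᶜ − (V ∪ Z)
8 ∉ ((V − Y)ᶜ − (V ∪ Z)) and 8 ∈ Z, so 8 ∈ ((V − Y)ᶜ − (V ∪ Z)) △ Z
8 ∈ V and 8 ∈ (((V − Y)ᶜ − (V ∪ Z)) △ Z), so 8 ∈ V ∪ (((V − Y)ᶜ − (V ∪ Z)) △ Z)
8 ∈ Z and 8 ∈ (V ∪ (((V − Y)ᶜ − (V ∪ Z)) △ Z)), so 8 ∈ Z ∩ (V ∪ (((V − Y)ᶜ − (V ∪ Z)) △ Z))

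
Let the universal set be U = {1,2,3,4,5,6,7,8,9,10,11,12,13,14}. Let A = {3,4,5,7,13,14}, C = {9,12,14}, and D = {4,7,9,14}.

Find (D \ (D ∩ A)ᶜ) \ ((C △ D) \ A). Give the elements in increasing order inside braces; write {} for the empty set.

{4,7,14}

D ∩ A = {4,7,14}
(D ∩ A)ᶜ = {1,2,3,5,6,8,9,10,11,12,13}
D \ (D ∩ A)ᶜ = {4,7,14}
C △ D = {4,7,12}
(C △ D) \ A = {12}
(D \ (D ∩ A)ᶜ) \ ((C △ D) \ A) = {4,7,14}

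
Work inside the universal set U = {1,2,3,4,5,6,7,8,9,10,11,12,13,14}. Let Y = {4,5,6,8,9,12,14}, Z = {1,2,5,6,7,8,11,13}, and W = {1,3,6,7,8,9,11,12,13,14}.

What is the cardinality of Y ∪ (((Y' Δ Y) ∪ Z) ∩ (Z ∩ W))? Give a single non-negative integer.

11

Y' = {1,2,3,7,10,11,13}
Y' Δ Y = {1,2,3,4,5,6,7,8,9,10,11,12,13,14}
(Y' Δ Y) ∪ Z = {1,2,3,4,5,6,7,8,9,10,11,12,13,14}
Z ∩ W = {1,6,7,8,11,13}
((Y' Δ Y) ∪ Z) ∩ (Z ∩ W) = {1,6,7,8,11,13}
Y ∪ (((Y' Δ Y) ∪ Z) ∩ (Z ∩ W)) = {1,4,5,6,7,8,9,11,12,13,14}
|Y ∪ (((Y' Δ Y) ∪ Z) ∩ (Z ∩ W))| = 11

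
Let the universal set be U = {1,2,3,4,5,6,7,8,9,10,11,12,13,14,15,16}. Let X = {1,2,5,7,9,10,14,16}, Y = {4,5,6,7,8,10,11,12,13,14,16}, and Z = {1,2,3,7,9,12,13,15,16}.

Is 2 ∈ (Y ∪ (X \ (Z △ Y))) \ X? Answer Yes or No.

No

2 ∈ Z and 2 ∉ Y, so 2 ∈ Z △ Y
2 ∈ X and 2 ∈ (Z △ Y), so 2 ∉ X \ (Z △ Y)
2 ∉ Y and 2 ∉ (X \ (Z △ Y)), so 2 ∉ Y ∪ (X \ (Z △ Y))
2 ∉ (Y ∪ (X \ (Z △ Y))) and 2 ∈ X, so 2 ∉ (Y ∪ (X \ (Z △ Y))) \ X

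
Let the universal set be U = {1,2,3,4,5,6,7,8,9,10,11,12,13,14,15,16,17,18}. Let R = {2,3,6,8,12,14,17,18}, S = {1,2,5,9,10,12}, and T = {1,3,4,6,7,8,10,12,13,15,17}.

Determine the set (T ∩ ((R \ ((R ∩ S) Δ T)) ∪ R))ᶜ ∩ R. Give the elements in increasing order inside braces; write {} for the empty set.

{2,14,18}

R ∩ S = {2,12}
(R ∩ S) Δ T = {1,2,3,4,6,7,8,10,13,15,17}
R \ ((R ∩ S) Δ T) = {12,14,18}
(R \ ((R ∩ S) Δ T)) ∪ R = {2,3,6,8,12,14,17,18}
T ∩ ((R \ ((R ∩ S) Δ T)) ∪ R) = {3,6,8,12,17}
(T ∩ ((R \ ((R ∩ S) Δ T)) ∪ R))ᶜ = {1,2,4,5,7,9,10,11,13,14,15,16,18}
(T ∩ ((R \ ((R ∩ S) Δ T)) ∪ R))ᶜ ∩ R = {2,14,18}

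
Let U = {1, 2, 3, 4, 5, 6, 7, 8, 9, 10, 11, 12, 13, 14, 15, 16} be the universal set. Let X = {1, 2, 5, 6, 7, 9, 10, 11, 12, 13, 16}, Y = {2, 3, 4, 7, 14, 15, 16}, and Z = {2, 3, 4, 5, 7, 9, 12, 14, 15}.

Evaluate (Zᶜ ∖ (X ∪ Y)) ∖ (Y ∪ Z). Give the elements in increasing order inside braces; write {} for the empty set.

Zᶜ = {1, 6, 8, 10, 11, 13, 16}
X ∪ Y = {1, 2, 3, 4, 5, 6, 7, 9, 10, 11, 12, 13, 14, 15, 16}
Zᶜ ∖ (X ∪ Y) = {8}
Y ∪ Z = {2, 3, 4, 5, 7, 9, 12, 14, 15, 16}
(Zᶜ ∖ (X ∪ Y)) ∖ (Y ∪ Z) = {8}

{8}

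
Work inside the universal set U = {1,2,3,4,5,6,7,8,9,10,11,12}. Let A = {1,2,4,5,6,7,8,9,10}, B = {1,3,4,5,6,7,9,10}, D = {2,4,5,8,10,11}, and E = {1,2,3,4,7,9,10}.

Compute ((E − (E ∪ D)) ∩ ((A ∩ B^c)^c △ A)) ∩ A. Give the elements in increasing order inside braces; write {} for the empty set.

{}

E ∪ D = {1,2,3,4,5,7,8,9,10,11}
E − (E ∪ D) = {}
B^c = {2,8,11,12}
A ∩ B^c = {2,8}
(A ∩ B^c)^c = {1,3,4,5,6,7,9,10,11,12}
(A ∩ B^c)^c △ A = {2,3,8,11,12}
(E − (E ∪ D)) ∩ ((A ∩ B^c)^c △ A) = {}
((E − (E ∪ D)) ∩ ((A ∩ B^c)^c △ A)) ∩ A = {}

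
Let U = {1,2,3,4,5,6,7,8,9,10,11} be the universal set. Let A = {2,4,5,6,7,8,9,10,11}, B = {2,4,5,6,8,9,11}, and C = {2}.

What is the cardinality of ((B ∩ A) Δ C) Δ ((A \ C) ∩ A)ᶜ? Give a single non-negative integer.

B ∩ A = {2,4,5,6,8,9,11}
(B ∩ A) Δ C = {4,5,6,8,9,11}
A \ C = {4,5,6,7,8,9,10,11}
(A \ C) ∩ A = {4,5,6,7,8,9,10,11}
((A \ C) ∩ A)ᶜ = {1,2,3}
((B ∩ A) Δ C) Δ ((A \ C) ∩ A)ᶜ = {1,2,3,4,5,6,8,9,11}
|((B ∩ A) Δ C) Δ ((A \ C) ∩ A)ᶜ| = 9

9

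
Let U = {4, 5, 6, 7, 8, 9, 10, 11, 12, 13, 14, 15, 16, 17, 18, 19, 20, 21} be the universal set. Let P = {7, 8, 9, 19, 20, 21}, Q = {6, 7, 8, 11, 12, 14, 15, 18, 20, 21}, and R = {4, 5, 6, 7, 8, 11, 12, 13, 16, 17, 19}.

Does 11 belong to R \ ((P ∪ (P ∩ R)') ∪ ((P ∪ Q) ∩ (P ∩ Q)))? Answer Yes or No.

No

11 ∉ P and 11 ∈ R, so 11 ∉ P ∩ R
11 ∈ (P ∩ R)' since 11 ∉ (P ∩ R)
11 ∉ P and 11 ∈ (P ∩ R)', so 11 ∈ P ∪ (P ∩ R)'
11 ∉ P and 11 ∈ Q, so 11 ∈ P ∪ Q
11 ∉ P and 11 ∈ Q, so 11 ∉ P ∩ Q
11 ∈ (P ∪ Q) and 11 ∉ (P ∩ Q), so 11 ∉ (P ∪ Q) ∩ (P ∩ Q)
11 ∈ (P ∪ (P ∩ R)') and 11 ∉ ((P ∪ Q) ∩ (P ∩ Q)), so 11 ∈ (P ∪ (P ∩ R)') ∪ ((P ∪ Q) ∩ (P ∩ Q))
11 ∈ R and 11 ∈ ((P ∪ (P ∩ R)') ∪ ((P ∪ Q) ∩ (P ∩ Q))), so 11 ∉ R \ ((P ∪ (P ∩ R)') ∪ ((P ∪ Q) ∩ (P ∩ Q)))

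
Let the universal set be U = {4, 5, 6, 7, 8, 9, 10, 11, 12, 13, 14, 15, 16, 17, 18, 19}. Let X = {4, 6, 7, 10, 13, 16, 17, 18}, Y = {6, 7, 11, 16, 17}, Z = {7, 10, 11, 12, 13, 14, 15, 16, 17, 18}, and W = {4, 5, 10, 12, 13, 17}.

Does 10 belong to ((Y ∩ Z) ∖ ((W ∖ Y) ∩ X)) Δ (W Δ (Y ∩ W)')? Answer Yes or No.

10 ∉ Y and 10 ∈ Z, so 10 ∉ Y ∩ Z
10 ∈ W and 10 ∉ Y, so 10 ∈ W ∖ Y
10 ∈ (W ∖ Y) and 10 ∈ X, so 10 ∈ (W ∖ Y) ∩ X
10 ∉ (Y ∩ Z) and 10 ∈ ((W ∖ Y) ∩ X), so 10 ∉ (Y ∩ Z) ∖ ((W ∖ Y) ∩ X)
10 ∉ Y and 10 ∈ W, so 10 ∉ Y ∩ W
10 ∈ (Y ∩ W)' since 10 ∉ (Y ∩ W)
10 ∈ W and 10 ∈ (Y ∩ W)', so 10 ∉ W Δ (Y ∩ W)'
10 ∉ ((Y ∩ Z) ∖ ((W ∖ Y) ∩ X)) and 10 ∉ (W Δ (Y ∩ W)'), so 10 ∉ ((Y ∩ Z) ∖ ((W ∖ Y) ∩ X)) Δ (W Δ (Y ∩ W)')

No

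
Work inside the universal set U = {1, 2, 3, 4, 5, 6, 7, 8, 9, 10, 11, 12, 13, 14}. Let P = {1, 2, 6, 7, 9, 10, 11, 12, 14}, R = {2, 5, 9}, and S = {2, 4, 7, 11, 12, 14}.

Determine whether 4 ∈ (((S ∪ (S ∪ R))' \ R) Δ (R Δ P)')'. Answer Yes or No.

4 ∈ S and 4 ∉ R, so 4 ∈ S ∪ R
4 ∈ S and 4 ∈ (S ∪ R), so 4 ∈ S ∪ (S ∪ R)
4 ∉ (S ∪ (S ∪ R))' since 4 ∈ (S ∪ (S ∪ R))
4 ∉ (S ∪ (S ∪ R))' and 4 ∉ R, so 4 ∉ (S ∪ (S ∪ R))' \ R
4 ∉ R and 4 ∉ P, so 4 ∉ R Δ P
4 ∈ (R Δ P)' since 4 ∉ (R Δ P)
4 ∉ ((S ∪ (S ∪ R))' \ R) and 4 ∈ (R Δ P)', so 4 ∈ ((S ∪ (S ∪ R))' \ R) Δ (R Δ P)'
4 ∉ (((S ∪ (S ∪ R))' \ R) Δ (R Δ P)')' since 4 ∈ (((S ∪ (S ∪ R))' \ R) Δ (R Δ P)')

No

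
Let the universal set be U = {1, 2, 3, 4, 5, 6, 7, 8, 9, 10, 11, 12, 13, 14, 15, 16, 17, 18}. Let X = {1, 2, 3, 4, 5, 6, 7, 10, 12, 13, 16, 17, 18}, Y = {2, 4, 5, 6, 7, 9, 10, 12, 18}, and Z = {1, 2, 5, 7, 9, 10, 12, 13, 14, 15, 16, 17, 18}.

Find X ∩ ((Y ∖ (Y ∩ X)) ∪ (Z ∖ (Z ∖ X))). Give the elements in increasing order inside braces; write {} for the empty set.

{1, 2, 5, 7, 10, 12, 13, 16, 17, 18}

Y ∩ X = {2, 4, 5, 6, 7, 10, 12, 18}
Y ∖ (Y ∩ X) = {9}
Z ∖ X = {9, 14, 15}
Z ∖ (Z ∖ X) = {1, 2, 5, 7, 10, 12, 13, 16, 17, 18}
(Y ∖ (Y ∩ X)) ∪ (Z ∖ (Z ∖ X)) = {1, 2, 5, 7, 9, 10, 12, 13, 16, 17, 18}
X ∩ ((Y ∖ (Y ∩ X)) ∪ (Z ∖ (Z ∖ X))) = {1, 2, 5, 7, 10, 12, 13, 16, 17, 18}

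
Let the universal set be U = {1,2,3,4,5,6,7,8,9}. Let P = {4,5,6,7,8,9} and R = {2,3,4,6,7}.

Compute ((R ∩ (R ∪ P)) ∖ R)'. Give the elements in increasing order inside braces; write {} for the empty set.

R ∪ P = {2,3,4,5,6,7,8,9}
R ∩ (R ∪ P) = {2,3,4,6,7}
(R ∩ (R ∪ P)) ∖ R = {}
((R ∩ (R ∪ P)) ∖ R)' = {1,2,3,4,5,6,7,8,9}

{1,2,3,4,5,6,7,8,9}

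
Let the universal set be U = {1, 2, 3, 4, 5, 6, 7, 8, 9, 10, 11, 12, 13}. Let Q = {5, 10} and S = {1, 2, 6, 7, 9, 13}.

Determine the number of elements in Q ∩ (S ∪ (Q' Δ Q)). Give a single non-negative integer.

2

Q' = {1, 2, 3, 4, 6, 7, 8, 9, 11, 12, 13}
Q' Δ Q = {1, 2, 3, 4, 5, 6, 7, 8, 9, 10, 11, 12, 13}
S ∪ (Q' Δ Q) = {1, 2, 3, 4, 5, 6, 7, 8, 9, 10, 11, 12, 13}
Q ∩ (S ∪ (Q' Δ Q)) = {5, 10}
|Q ∩ (S ∪ (Q' Δ Q))| = 2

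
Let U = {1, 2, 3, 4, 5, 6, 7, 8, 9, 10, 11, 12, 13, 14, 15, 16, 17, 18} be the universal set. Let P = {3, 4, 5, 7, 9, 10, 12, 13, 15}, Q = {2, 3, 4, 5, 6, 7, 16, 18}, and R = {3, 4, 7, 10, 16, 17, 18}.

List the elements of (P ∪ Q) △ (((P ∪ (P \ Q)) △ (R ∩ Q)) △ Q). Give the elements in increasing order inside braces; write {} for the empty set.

{5, 16, 18}

P ∪ Q = {2, 3, 4, 5, 6, 7, 9, 10, 12, 13, 15, 16, 18}
P \ Q = {9, 10, 12, 13, 15}
P ∪ (P \ Q) = {3, 4, 5, 7, 9, 10, 12, 13, 15}
R ∩ Q = {3, 4, 7, 16, 18}
(P ∪ (P \ Q)) △ (R ∩ Q) = {5, 9, 10, 12, 13, 15, 16, 18}
((P ∪ (P \ Q)) △ (R ∩ Q)) △ Q = {2, 3, 4, 6, 7, 9, 10, 12, 13, 15}
(P ∪ Q) △ (((P ∪ (P \ Q)) △ (R ∩ Q)) △ Q) = {5, 16, 18}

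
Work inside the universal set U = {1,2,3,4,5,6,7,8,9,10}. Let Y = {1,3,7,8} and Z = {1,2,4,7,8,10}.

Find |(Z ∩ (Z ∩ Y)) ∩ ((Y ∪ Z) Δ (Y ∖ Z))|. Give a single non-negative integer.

3

Z ∩ Y = {1,7,8}
Z ∩ (Z ∩ Y) = {1,7,8}
Y ∪ Z = {1,2,3,4,7,8,10}
Y ∖ Z = {3}
(Y ∪ Z) Δ (Y ∖ Z) = {1,2,4,7,8,10}
(Z ∩ (Z ∩ Y)) ∩ ((Y ∪ Z) Δ (Y ∖ Z)) = {1,7,8}
|(Z ∩ (Z ∩ Y)) ∩ ((Y ∪ Z) Δ (Y ∖ Z))| = 3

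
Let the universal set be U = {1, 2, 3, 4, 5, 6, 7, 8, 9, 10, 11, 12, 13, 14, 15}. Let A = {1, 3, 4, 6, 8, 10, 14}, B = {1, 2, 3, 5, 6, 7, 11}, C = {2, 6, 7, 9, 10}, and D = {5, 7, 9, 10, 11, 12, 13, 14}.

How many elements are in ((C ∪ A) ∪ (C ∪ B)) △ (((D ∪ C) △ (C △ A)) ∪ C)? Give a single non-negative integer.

C ∪ A = {1, 2, 3, 4, 6, 7, 8, 9, 10, 14}
C ∪ B = {1, 2, 3, 5, 6, 7, 9, 10, 11}
(C ∪ A) ∪ (C ∪ B) = {1, 2, 3, 4, 5, 6, 7, 8, 9, 10, 11, 14}
D ∪ C = {2, 5, 6, 7, 9, 10, 11, 12, 13, 14}
C △ A = {1, 2, 3, 4, 7, 8, 9, 14}
(D ∪ C) △ (C △ A) = {1, 3, 4, 5, 6, 8, 10, 11, 12, 13}
((D ∪ C) △ (C △ A)) ∪ C = {1, 2, 3, 4, 5, 6, 7, 8, 9, 10, 11, 12, 13}
((C ∪ A) ∪ (C ∪ B)) △ (((D ∪ C) △ (C △ A)) ∪ C) = {12, 13, 14}
|((C ∪ A) ∪ (C ∪ B)) △ (((D ∪ C) △ (C △ A)) ∪ C)| = 3

3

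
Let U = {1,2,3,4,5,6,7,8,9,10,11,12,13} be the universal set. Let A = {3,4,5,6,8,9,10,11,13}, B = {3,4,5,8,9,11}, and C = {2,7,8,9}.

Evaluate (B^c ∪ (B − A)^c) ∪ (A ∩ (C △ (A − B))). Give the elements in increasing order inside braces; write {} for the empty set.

{1,2,3,4,5,6,7,8,9,10,11,12,13}

B^c = {1,2,6,7,10,12,13}
B − A = {}
(B − A)^c = {1,2,3,4,5,6,7,8,9,10,11,12,13}
B^c ∪ (B − A)^c = {1,2,3,4,5,6,7,8,9,10,11,12,13}
A − B = {6,10,13}
C △ (A − B) = {2,6,7,8,9,10,13}
A ∩ (C △ (A − B)) = {6,8,9,10,13}
(B^c ∪ (B − A)^c) ∪ (A ∩ (C △ (A − B))) = {1,2,3,4,5,6,7,8,9,10,11,12,13}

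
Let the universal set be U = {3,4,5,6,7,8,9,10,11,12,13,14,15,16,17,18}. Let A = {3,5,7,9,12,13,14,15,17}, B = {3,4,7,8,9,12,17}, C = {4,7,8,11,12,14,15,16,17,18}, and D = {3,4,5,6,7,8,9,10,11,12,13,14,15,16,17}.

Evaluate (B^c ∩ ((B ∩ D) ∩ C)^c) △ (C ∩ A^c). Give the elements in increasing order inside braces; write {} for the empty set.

B^c = {5,6,10,11,13,14,15,16,18}
B ∩ D = {3,4,7,8,9,12,17}
(B ∩ D) ∩ C = {4,7,8,12,17}
((B ∩ D) ∩ C)^c = {3,5,6,9,10,11,13,14,15,16,18}
B^c ∩ ((B ∩ D) ∩ C)^c = {5,6,10,11,13,14,15,16,18}
A^c = {4,6,8,10,11,16,18}
C ∩ A^c = {4,8,11,16,18}
(B^c ∩ ((B ∩ D) ∩ C)^c) △ (C ∩ A^c) = {4,5,6,8,10,13,14,15}

{4,5,6,8,10,13,14,15}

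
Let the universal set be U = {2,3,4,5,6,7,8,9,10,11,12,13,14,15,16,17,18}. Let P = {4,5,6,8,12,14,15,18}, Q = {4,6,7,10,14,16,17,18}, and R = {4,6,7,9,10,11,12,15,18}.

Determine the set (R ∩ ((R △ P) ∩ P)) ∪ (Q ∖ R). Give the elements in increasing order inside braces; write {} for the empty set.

R △ P = {5,7,8,9,10,11,14}
(R △ P) ∩ P = {5,8,14}
R ∩ ((R △ P) ∩ P) = {}
Q ∖ R = {14,16,17}
(R ∩ ((R △ P) ∩ P)) ∪ (Q ∖ R) = {14,16,17}

{14,16,17}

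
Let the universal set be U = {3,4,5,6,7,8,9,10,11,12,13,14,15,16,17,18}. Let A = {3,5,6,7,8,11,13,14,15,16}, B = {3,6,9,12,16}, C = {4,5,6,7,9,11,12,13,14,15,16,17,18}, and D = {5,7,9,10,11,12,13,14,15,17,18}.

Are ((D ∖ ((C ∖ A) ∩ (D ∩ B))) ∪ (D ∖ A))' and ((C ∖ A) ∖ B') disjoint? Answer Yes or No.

C ∖ A = {4,9,12,17,18}
D ∩ B = {9,12}
(C ∖ A) ∩ (D ∩ B) = {9,12}
D ∖ ((C ∖ A) ∩ (D ∩ B)) = {5,7,10,11,13,14,15,17,18}
D ∖ A = {9,10,12,17,18}
(D ∖ ((C ∖ A) ∩ (D ∩ B))) ∪ (D ∖ A) = {5,7,9,10,11,12,13,14,15,17,18}
((D ∖ ((C ∖ A) ∩ (D ∩ B))) ∪ (D ∖ A))' = {3,4,6,8,16}
B' = {4,5,7,8,10,11,13,14,15,17,18}
(C ∖ A) ∖ B' = {9,12}
{3,4,6,8,16} and {9,12} share no elements.

Yes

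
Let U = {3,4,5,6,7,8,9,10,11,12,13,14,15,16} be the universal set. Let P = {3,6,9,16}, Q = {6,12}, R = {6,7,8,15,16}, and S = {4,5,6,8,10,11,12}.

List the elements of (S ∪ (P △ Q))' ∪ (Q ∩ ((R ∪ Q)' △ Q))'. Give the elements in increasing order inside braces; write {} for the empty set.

{3,4,5,7,8,9,10,11,13,14,15,16}

P △ Q = {3,9,12,16}
S ∪ (P △ Q) = {3,4,5,6,8,9,10,11,12,16}
(S ∪ (P △ Q))' = {7,13,14,15}
R ∪ Q = {6,7,8,12,15,16}
(R ∪ Q)' = {3,4,5,9,10,11,13,14}
(R ∪ Q)' △ Q = {3,4,5,6,9,10,11,12,13,14}
Q ∩ ((R ∪ Q)' △ Q) = {6,12}
(Q ∩ ((R ∪ Q)' △ Q))' = {3,4,5,7,8,9,10,11,13,14,15,16}
(S ∪ (P △ Q))' ∪ (Q ∩ ((R ∪ Q)' △ Q))' = {3,4,5,7,8,9,10,11,13,14,15,16}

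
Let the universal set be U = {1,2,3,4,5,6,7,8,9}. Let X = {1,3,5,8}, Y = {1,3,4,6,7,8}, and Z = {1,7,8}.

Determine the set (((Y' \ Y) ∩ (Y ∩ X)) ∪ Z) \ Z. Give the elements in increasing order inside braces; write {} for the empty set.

{}

Y' = {2,5,9}
Y' \ Y = {2,5,9}
Y ∩ X = {1,3,8}
(Y' \ Y) ∩ (Y ∩ X) = {}
((Y' \ Y) ∩ (Y ∩ X)) ∪ Z = {1,7,8}
(((Y' \ Y) ∩ (Y ∩ X)) ∪ Z) \ Z = {}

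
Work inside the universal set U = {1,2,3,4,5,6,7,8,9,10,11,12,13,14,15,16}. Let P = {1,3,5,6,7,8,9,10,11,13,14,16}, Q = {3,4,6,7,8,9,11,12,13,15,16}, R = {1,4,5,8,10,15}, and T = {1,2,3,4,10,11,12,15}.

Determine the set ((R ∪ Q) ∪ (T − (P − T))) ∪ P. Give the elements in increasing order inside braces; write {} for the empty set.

{1,2,3,4,5,6,7,8,9,10,11,12,13,14,15,16}

R ∪ Q = {1,3,4,5,6,7,8,9,10,11,12,13,15,16}
P − T = {5,6,7,8,9,13,14,16}
T − (P − T) = {1,2,3,4,10,11,12,15}
(R ∪ Q) ∪ (T − (P − T)) = {1,2,3,4,5,6,7,8,9,10,11,12,13,15,16}
((R ∪ Q) ∪ (T − (P − T))) ∪ P = {1,2,3,4,5,6,7,8,9,10,11,12,13,14,15,16}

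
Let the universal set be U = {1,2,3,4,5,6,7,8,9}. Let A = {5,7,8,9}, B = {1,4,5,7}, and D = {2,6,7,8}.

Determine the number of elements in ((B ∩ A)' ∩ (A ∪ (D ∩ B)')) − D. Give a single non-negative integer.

B ∩ A = {5,7}
(B ∩ A)' = {1,2,3,4,6,8,9}
D ∩ B = {7}
(D ∩ B)' = {1,2,3,4,5,6,8,9}
A ∪ (D ∩ B)' = {1,2,3,4,5,6,7,8,9}
(B ∩ A)' ∩ (A ∪ (D ∩ B)') = {1,2,3,4,6,8,9}
((B ∩ A)' ∩ (A ∪ (D ∩ B)')) − D = {1,3,4,9}
|((B ∩ A)' ∩ (A ∪ (D ∩ B)')) − D| = 4

4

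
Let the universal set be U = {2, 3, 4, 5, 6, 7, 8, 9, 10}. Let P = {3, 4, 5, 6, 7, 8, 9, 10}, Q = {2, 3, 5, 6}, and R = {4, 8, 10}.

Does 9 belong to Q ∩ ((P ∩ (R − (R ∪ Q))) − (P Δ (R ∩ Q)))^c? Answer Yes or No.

9 ∉ R and 9 ∉ Q, so 9 ∉ R ∪ Q
9 ∉ R and 9 ∉ (R ∪ Q), so 9 ∉ R − (R ∪ Q)
9 ∈ P and 9 ∉ (R − (R ∪ Q)), so 9 ∉ P ∩ (R − (R ∪ Q))
9 ∉ R and 9 ∉ Q, so 9 ∉ R ∩ Q
9 ∈ P and 9 ∉ (R ∩ Q), so 9 ∈ P Δ (R ∩ Q)
9 ∉ (P ∩ (R − (R ∪ Q))) and 9 ∈ (P Δ (R ∩ Q)), so 9 ∉ (P ∩ (R − (R ∪ Q))) − (P Δ (R ∩ Q))
9 ∈ ((P ∩ (R − (R ∪ Q))) − (P Δ (R ∩ Q)))^c since 9 ∉ ((P ∩ (R − (R ∪ Q))) − (P Δ (R ∩ Q)))
9 ∉ Q and 9 ∈ ((P ∩ (R − (R ∪ Q))) − (P Δ (R ∩ Q)))^c, so 9 ∉ Q ∩ ((P ∩ (R − (R ∪ Q))) − (P Δ (R ∩ Q)))^c

No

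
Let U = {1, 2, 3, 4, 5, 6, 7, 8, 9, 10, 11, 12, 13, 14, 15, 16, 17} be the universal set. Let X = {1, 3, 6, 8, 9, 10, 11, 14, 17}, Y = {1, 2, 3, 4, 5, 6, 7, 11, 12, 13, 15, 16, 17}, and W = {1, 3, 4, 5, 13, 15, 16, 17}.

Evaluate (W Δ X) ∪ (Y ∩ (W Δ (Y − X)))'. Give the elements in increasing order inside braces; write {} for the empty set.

{4, 5, 6, 8, 9, 10, 11, 13, 14, 15, 16}

W Δ X = {4, 5, 6, 8, 9, 10, 11, 13, 14, 15, 16}
Y − X = {2, 4, 5, 7, 12, 13, 15, 16}
W Δ (Y − X) = {1, 2, 3, 7, 12, 17}
Y ∩ (W Δ (Y − X)) = {1, 2, 3, 7, 12, 17}
(Y ∩ (W Δ (Y − X)))' = {4, 5, 6, 8, 9, 10, 11, 13, 14, 15, 16}
(W Δ X) ∪ (Y ∩ (W Δ (Y − X)))' = {4, 5, 6, 8, 9, 10, 11, 13, 14, 15, 16}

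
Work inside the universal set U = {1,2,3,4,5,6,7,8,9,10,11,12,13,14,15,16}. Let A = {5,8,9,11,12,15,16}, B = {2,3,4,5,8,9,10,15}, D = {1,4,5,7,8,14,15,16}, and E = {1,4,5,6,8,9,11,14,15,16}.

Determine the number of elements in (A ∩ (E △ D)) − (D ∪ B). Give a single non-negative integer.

E △ D = {6,7,9,11}
A ∩ (E △ D) = {9,11}
D ∪ B = {1,2,3,4,5,7,8,9,10,14,15,16}
(A ∩ (E △ D)) − (D ∪ B) = {11}
|(A ∩ (E △ D)) − (D ∪ B)| = 1

1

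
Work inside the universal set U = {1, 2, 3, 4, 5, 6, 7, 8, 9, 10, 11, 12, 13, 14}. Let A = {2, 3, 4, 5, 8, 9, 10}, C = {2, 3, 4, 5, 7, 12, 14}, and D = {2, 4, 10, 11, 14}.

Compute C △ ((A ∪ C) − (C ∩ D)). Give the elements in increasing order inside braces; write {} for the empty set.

A ∪ C = {2, 3, 4, 5, 7, 8, 9, 10, 12, 14}
C ∩ D = {2, 4, 14}
(A ∪ C) − (C ∩ D) = {3, 5, 7, 8, 9, 10, 12}
C △ ((A ∪ C) − (C ∩ D)) = {2, 4, 8, 9, 10, 14}

{2, 4, 8, 9, 10, 14}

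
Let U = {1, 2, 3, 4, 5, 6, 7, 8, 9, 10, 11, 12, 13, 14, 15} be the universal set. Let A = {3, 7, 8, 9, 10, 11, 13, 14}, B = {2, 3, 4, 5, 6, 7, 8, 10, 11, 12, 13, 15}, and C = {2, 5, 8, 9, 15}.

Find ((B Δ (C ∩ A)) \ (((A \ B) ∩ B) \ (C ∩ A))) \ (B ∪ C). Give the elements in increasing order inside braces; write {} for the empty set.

{}

C ∩ A = {8, 9}
B Δ (C ∩ A) = {2, 3, 4, 5, 6, 7, 9, 10, 11, 12, 13, 15}
A \ B = {9, 14}
(A \ B) ∩ B = {}
((A \ B) ∩ B) \ (C ∩ A) = {}
(B Δ (C ∩ A)) \ (((A \ B) ∩ B) \ (C ∩ A)) = {2, 3, 4, 5, 6, 7, 9, 10, 11, 12, 13, 15}
B ∪ C = {2, 3, 4, 5, 6, 7, 8, 9, 10, 11, 12, 13, 15}
((B Δ (C ∩ A)) \ (((A \ B) ∩ B) \ (C ∩ A))) \ (B ∪ C) = {}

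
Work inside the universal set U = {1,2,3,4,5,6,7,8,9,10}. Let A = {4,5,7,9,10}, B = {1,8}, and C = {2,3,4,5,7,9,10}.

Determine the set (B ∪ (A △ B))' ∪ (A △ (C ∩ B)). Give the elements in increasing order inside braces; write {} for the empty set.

{2,3,4,5,6,7,9,10}

A △ B = {1,4,5,7,8,9,10}
B ∪ (A △ B) = {1,4,5,7,8,9,10}
(B ∪ (A △ B))' = {2,3,6}
C ∩ B = {}
A △ (C ∩ B) = {4,5,7,9,10}
(B ∪ (A △ B))' ∪ (A △ (C ∩ B)) = {2,3,4,5,6,7,9,10}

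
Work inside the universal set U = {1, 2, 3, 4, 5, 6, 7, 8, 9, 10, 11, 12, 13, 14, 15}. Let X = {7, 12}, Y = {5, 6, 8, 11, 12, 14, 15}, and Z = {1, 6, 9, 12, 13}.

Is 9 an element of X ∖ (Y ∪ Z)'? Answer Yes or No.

No

9 ∉ Y and 9 ∈ Z, so 9 ∈ Y ∪ Z
9 ∉ (Y ∪ Z)' since 9 ∈ (Y ∪ Z)
9 ∉ X and 9 ∉ (Y ∪ Z)', so 9 ∉ X ∖ (Y ∪ Z)'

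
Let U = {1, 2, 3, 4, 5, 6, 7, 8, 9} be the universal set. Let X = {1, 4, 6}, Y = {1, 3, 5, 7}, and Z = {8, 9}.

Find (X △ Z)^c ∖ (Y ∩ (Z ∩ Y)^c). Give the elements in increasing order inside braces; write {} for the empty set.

X △ Z = {1, 4, 6, 8, 9}
(X △ Z)^c = {2, 3, 5, 7}
Z ∩ Y = {}
(Z ∩ Y)^c = {1, 2, 3, 4, 5, 6, 7, 8, 9}
Y ∩ (Z ∩ Y)^c = {1, 3, 5, 7}
(X △ Z)^c ∖ (Y ∩ (Z ∩ Y)^c) = {2}

{2}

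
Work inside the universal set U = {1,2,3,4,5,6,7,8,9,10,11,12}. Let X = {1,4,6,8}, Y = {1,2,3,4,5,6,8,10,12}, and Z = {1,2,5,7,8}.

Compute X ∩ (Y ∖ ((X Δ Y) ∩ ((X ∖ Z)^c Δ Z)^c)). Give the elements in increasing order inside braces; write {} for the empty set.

X Δ Y = {2,3,5,10,12}
X ∖ Z = {4,6}
(X ∖ Z)^c = {1,2,3,5,7,8,9,10,11,12}
(X ∖ Z)^c Δ Z = {3,9,10,11,12}
((X ∖ Z)^c Δ Z)^c = {1,2,4,5,6,7,8}
(X Δ Y) ∩ ((X ∖ Z)^c Δ Z)^c = {2,5}
Y ∖ ((X Δ Y) ∩ ((X ∖ Z)^c Δ Z)^c) = {1,3,4,6,8,10,12}
X ∩ (Y ∖ ((X Δ Y) ∩ ((X ∖ Z)^c Δ Z)^c)) = {1,4,6,8}

{1,4,6,8}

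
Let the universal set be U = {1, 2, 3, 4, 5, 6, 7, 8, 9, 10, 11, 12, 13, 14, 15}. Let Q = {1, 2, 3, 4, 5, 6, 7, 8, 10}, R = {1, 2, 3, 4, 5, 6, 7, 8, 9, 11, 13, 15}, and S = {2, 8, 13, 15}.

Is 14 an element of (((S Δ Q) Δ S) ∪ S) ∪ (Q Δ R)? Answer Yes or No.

No

14 ∉ S and 14 ∉ Q, so 14 ∉ S Δ Q
14 ∉ (S Δ Q) and 14 ∉ S, so 14 ∉ (S Δ Q) Δ S
14 ∉ ((S Δ Q) Δ S) and 14 ∉ S, so 14 ∉ ((S Δ Q) Δ S) ∪ S
14 ∉ Q and 14 ∉ R, so 14 ∉ Q Δ R
14 ∉ (((S Δ Q) Δ S) ∪ S) and 14 ∉ (Q Δ R), so 14 ∉ (((S Δ Q) Δ S) ∪ S) ∪ (Q Δ R)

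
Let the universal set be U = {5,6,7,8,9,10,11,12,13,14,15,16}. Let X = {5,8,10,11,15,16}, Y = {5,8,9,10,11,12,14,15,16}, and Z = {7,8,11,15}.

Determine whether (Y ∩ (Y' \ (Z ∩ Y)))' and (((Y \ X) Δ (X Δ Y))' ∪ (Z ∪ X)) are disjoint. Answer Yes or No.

Y' = {6,7,13}
Z ∩ Y = {8,11,15}
Y' \ (Z ∩ Y) = {6,7,13}
Y ∩ (Y' \ (Z ∩ Y)) = {}
(Y ∩ (Y' \ (Z ∩ Y)))' = {5,6,7,8,9,10,11,12,13,14,15,16}
Y \ X = {9,12,14}
X Δ Y = {9,12,14}
(Y \ X) Δ (X Δ Y) = {}
((Y \ X) Δ (X Δ Y))' = {5,6,7,8,9,10,11,12,13,14,15,16}
Z ∪ X = {5,7,8,10,11,15,16}
((Y \ X) Δ (X Δ Y))' ∪ (Z ∪ X) = {5,6,7,8,9,10,11,12,13,14,15,16}
5 lies in both, so they are not disjoint.

No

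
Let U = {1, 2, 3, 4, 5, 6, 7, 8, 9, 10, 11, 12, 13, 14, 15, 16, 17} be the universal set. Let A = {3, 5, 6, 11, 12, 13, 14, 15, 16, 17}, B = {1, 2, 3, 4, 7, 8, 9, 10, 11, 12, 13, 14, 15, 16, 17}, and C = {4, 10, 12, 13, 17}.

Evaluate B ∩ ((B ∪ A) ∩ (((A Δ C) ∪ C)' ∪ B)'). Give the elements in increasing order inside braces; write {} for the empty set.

B ∪ A = {1, 2, 3, 4, 5, 6, 7, 8, 9, 10, 11, 12, 13, 14, 15, 16, 17}
A Δ C = {3, 4, 5, 6, 10, 11, 14, 15, 16}
(A Δ C) ∪ C = {3, 4, 5, 6, 10, 11, 12, 13, 14, 15, 16, 17}
((A Δ C) ∪ C)' = {1, 2, 7, 8, 9}
((A Δ C) ∪ C)' ∪ B = {1, 2, 3, 4, 7, 8, 9, 10, 11, 12, 13, 14, 15, 16, 17}
(((A Δ C) ∪ C)' ∪ B)' = {5, 6}
(B ∪ A) ∩ (((A Δ C) ∪ C)' ∪ B)' = {5, 6}
B ∩ ((B ∪ A) ∩ (((A Δ C) ∪ C)' ∪ B)') = {}

{}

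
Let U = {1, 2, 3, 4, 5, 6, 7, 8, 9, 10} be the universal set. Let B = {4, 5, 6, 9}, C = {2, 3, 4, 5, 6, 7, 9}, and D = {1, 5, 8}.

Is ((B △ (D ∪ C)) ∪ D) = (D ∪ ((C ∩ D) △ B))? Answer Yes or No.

No

D ∪ C = {1, 2, 3, 4, 5, 6, 7, 8, 9}
B △ (D ∪ C) = {1, 2, 3, 7, 8}
(B △ (D ∪ C)) ∪ D = {1, 2, 3, 5, 7, 8}
C ∩ D = {5}
(C ∩ D) △ B = {4, 6, 9}
D ∪ ((C ∩ D) △ B) = {1, 4, 5, 6, 8, 9}
2 ∈ (B △ (D ∪ C)) ∪ D but 2 ∉ D ∪ ((C ∩ D) △ B), so they differ.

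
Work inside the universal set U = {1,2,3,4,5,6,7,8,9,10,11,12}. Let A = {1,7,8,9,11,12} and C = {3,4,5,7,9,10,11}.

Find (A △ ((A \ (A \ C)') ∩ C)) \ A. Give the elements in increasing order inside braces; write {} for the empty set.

A \ C = {1,8,12}
(A \ C)' = {2,3,4,5,6,7,9,10,11}
A \ (A \ C)' = {1,8,12}
(A \ (A \ C)') ∩ C = {}
A △ ((A \ (A \ C)') ∩ C) = {1,7,8,9,11,12}
(A △ ((A \ (A \ C)') ∩ C)) \ A = {}

{}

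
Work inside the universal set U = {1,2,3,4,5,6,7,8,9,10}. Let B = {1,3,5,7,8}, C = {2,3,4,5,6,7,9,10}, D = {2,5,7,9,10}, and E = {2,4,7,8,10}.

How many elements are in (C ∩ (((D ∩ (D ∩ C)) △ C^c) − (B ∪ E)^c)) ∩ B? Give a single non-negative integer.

2

D ∩ C = {2,5,7,9,10}
D ∩ (D ∩ C) = {2,5,7,9,10}
C^c = {1,8}
(D ∩ (D ∩ C)) △ C^c = {1,2,5,7,8,9,10}
B ∪ E = {1,2,3,4,5,7,8,10}
(B ∪ E)^c = {6,9}
((D ∩ (D ∩ C)) △ C^c) − (B ∪ E)^c = {1,2,5,7,8,10}
C ∩ (((D ∩ (D ∩ C)) △ C^c) − (B ∪ E)^c) = {2,5,7,10}
(C ∩ (((D ∩ (D ∩ C)) △ C^c) − (B ∪ E)^c)) ∩ B = {5,7}
|(C ∩ (((D ∩ (D ∩ C)) △ C^c) − (B ∪ E)^c)) ∩ B| = 2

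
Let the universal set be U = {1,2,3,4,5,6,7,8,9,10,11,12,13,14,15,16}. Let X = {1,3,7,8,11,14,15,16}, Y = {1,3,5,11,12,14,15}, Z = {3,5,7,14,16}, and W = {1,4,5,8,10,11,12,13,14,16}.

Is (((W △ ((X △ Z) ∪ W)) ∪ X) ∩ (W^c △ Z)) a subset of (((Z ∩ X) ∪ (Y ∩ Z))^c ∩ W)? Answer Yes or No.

X △ Z = {1,5,8,11,15}
(X △ Z) ∪ W = {1,4,5,8,10,11,12,13,14,15,16}
W △ ((X △ Z) ∪ W) = {15}
(W △ ((X △ Z) ∪ W)) ∪ X = {1,3,7,8,11,14,15,16}
W^c = {2,3,6,7,9,15}
W^c △ Z = {2,5,6,9,14,15,16}
((W △ ((X △ Z) ∪ W)) ∪ X) ∩ (W^c △ Z) = {14,15,16}
Z ∩ X = {3,7,14,16}
Y ∩ Z = {3,5,14}
(Z ∩ X) ∪ (Y ∩ Z) = {3,5,7,14,16}
((Z ∩ X) ∪ (Y ∩ Z))^c = {1,2,4,6,8,9,10,11,12,13,15}
((Z ∩ X) ∪ (Y ∩ Z))^c ∩ W = {1,4,8,10,11,12,13}
14 ∈ ((W △ ((X △ Z) ∪ W)) ∪ X) ∩ (W^c △ Z) but 14 ∉ ((Z ∩ X) ∪ (Y ∩ Z))^c ∩ W, so the inclusion fails.

No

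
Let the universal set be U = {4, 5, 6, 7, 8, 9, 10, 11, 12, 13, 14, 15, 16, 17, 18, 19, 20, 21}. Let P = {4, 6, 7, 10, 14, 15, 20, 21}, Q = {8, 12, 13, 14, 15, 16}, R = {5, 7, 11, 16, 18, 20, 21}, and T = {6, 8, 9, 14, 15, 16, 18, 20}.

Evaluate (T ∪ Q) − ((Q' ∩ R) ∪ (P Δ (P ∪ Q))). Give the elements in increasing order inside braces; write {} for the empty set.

{6, 9, 14, 15}

T ∪ Q = {6, 8, 9, 12, 13, 14, 15, 16, 18, 20}
Q' = {4, 5, 6, 7, 9, 10, 11, 17, 18, 19, 20, 21}
Q' ∩ R = {5, 7, 11, 18, 20, 21}
P ∪ Q = {4, 6, 7, 8, 10, 12, 13, 14, 15, 16, 20, 21}
P Δ (P ∪ Q) = {8, 12, 13, 16}
(Q' ∩ R) ∪ (P Δ (P ∪ Q)) = {5, 7, 8, 11, 12, 13, 16, 18, 20, 21}
(T ∪ Q) − ((Q' ∩ R) ∪ (P Δ (P ∪ Q))) = {6, 9, 14, 15}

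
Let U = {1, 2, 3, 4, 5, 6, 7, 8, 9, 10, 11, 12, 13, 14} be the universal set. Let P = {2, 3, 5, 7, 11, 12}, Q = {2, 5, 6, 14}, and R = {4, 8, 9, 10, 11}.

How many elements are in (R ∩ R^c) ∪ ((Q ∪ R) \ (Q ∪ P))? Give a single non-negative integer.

4

R^c = {1, 2, 3, 5, 6, 7, 12, 13, 14}
R ∩ R^c = {}
Q ∪ R = {2, 4, 5, 6, 8, 9, 10, 11, 14}
Q ∪ P = {2, 3, 5, 6, 7, 11, 12, 14}
(Q ∪ R) \ (Q ∪ P) = {4, 8, 9, 10}
(R ∩ R^c) ∪ ((Q ∪ R) \ (Q ∪ P)) = {4, 8, 9, 10}
|(R ∩ R^c) ∪ ((Q ∪ R) \ (Q ∪ P))| = 4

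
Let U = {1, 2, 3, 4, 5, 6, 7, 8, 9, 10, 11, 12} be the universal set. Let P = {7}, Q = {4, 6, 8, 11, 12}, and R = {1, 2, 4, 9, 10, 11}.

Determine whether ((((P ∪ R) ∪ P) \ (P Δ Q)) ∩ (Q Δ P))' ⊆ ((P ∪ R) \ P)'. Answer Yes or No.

P ∪ R = {1, 2, 4, 7, 9, 10, 11}
(P ∪ R) ∪ P = {1, 2, 4, 7, 9, 10, 11}
P Δ Q = {4, 6, 7, 8, 11, 12}
((P ∪ R) ∪ P) \ (P Δ Q) = {1, 2, 9, 10}
Q Δ P = {4, 6, 7, 8, 11, 12}
(((P ∪ R) ∪ P) \ (P Δ Q)) ∩ (Q Δ P) = {}
((((P ∪ R) ∪ P) \ (P Δ Q)) ∩ (Q Δ P))' = {1, 2, 3, 4, 5, 6, 7, 8, 9, 10, 11, 12}
(P ∪ R) \ P = {1, 2, 4, 9, 10, 11}
((P ∪ R) \ P)' = {3, 5, 6, 7, 8, 12}
1 ∈ ((((P ∪ R) ∪ P) \ (P Δ Q)) ∩ (Q Δ P))' but 1 ∉ ((P ∪ R) \ P)', so the inclusion fails.

No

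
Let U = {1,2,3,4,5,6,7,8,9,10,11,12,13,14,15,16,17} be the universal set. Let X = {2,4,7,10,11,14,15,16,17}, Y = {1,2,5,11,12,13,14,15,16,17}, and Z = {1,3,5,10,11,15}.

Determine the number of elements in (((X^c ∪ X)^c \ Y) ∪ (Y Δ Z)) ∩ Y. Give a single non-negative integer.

6

X^c = {1,3,5,6,8,9,12,13}
X^c ∪ X = {1,2,3,4,5,6,7,8,9,10,11,12,13,14,15,16,17}
(X^c ∪ X)^c = {}
(X^c ∪ X)^c \ Y = {}
Y Δ Z = {2,3,10,12,13,14,16,17}
((X^c ∪ X)^c \ Y) ∪ (Y Δ Z) = {2,3,10,12,13,14,16,17}
(((X^c ∪ X)^c \ Y) ∪ (Y Δ Z)) ∩ Y = {2,12,13,14,16,17}
|(((X^c ∪ X)^c \ Y) ∪ (Y Δ Z)) ∩ Y| = 6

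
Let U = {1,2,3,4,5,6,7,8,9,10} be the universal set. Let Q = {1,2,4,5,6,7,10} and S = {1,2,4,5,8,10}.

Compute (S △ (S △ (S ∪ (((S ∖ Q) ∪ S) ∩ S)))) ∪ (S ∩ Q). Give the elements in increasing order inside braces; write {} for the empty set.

{1,2,4,5,8,10}

S ∖ Q = {8}
(S ∖ Q) ∪ S = {1,2,4,5,8,10}
((S ∖ Q) ∪ S) ∩ S = {1,2,4,5,8,10}
S ∪ (((S ∖ Q) ∪ S) ∩ S) = {1,2,4,5,8,10}
S △ (S ∪ (((S ∖ Q) ∪ S) ∩ S)) = {}
S △ (S △ (S ∪ (((S ∖ Q) ∪ S) ∩ S))) = {1,2,4,5,8,10}
S ∩ Q = {1,2,4,5,10}
(S △ (S △ (S ∪ (((S ∖ Q) ∪ S) ∩ S)))) ∪ (S ∩ Q) = {1,2,4,5,8,10}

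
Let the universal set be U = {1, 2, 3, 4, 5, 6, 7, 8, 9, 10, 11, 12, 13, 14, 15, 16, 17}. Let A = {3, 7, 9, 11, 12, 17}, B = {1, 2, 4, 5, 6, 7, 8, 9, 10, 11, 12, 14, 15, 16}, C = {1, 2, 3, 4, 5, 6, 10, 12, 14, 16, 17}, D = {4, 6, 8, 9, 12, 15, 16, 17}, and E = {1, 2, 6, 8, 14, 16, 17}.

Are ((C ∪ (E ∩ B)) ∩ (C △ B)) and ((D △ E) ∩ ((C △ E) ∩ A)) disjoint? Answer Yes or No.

E ∩ B = {1, 2, 6, 8, 14, 16}
C ∪ (E ∩ B) = {1, 2, 3, 4, 5, 6, 8, 10, 12, 14, 16, 17}
C △ B = {3, 7, 8, 9, 11, 15, 17}
(C ∪ (E ∩ B)) ∩ (C △ B) = {3, 8, 17}
D △ E = {1, 2, 4, 9, 12, 14, 15}
C △ E = {3, 4, 5, 8, 10, 12}
(C △ E) ∩ A = {3, 12}
(D △ E) ∩ ((C △ E) ∩ A) = {12}
{3, 8, 17} and {12} share no elements.

Yes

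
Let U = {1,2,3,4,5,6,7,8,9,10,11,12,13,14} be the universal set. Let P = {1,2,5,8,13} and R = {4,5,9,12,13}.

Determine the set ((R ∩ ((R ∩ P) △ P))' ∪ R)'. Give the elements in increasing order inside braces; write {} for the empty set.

R ∩ P = {5,13}
(R ∩ P) △ P = {1,2,8}
R ∩ ((R ∩ P) △ P) = {}
(R ∩ ((R ∩ P) △ P))' = {1,2,3,4,5,6,7,8,9,10,11,12,13,14}
(R ∩ ((R ∩ P) △ P))' ∪ R = {1,2,3,4,5,6,7,8,9,10,11,12,13,14}
((R ∩ ((R ∩ P) △ P))' ∪ R)' = {}

{}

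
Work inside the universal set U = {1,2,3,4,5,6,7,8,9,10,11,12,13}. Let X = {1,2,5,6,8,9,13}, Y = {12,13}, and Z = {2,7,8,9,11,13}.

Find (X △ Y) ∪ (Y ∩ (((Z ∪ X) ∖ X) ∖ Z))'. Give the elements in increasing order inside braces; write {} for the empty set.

{1,2,3,4,5,6,7,8,9,10,11,12,13}

X △ Y = {1,2,5,6,8,9,12}
Z ∪ X = {1,2,5,6,7,8,9,11,13}
(Z ∪ X) ∖ X = {7,11}
((Z ∪ X) ∖ X) ∖ Z = {}
Y ∩ (((Z ∪ X) ∖ X) ∖ Z) = {}
(Y ∩ (((Z ∪ X) ∖ X) ∖ Z))' = {1,2,3,4,5,6,7,8,9,10,11,12,13}
(X △ Y) ∪ (Y ∩ (((Z ∪ X) ∖ X) ∖ Z))' = {1,2,3,4,5,6,7,8,9,10,11,12,13}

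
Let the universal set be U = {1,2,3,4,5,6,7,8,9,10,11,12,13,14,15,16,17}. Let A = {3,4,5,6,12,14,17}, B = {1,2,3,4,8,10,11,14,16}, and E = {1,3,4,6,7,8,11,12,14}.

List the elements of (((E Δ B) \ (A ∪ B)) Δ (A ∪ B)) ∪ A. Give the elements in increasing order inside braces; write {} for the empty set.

{1,2,3,4,5,6,7,8,10,11,12,14,16,17}

E Δ B = {2,6,7,10,12,16}
A ∪ B = {1,2,3,4,5,6,8,10,11,12,14,16,17}
(E Δ B) \ (A ∪ B) = {7}
((E Δ B) \ (A ∪ B)) Δ (A ∪ B) = {1,2,3,4,5,6,7,8,10,11,12,14,16,17}
(((E Δ B) \ (A ∪ B)) Δ (A ∪ B)) ∪ A = {1,2,3,4,5,6,7,8,10,11,12,14,16,17}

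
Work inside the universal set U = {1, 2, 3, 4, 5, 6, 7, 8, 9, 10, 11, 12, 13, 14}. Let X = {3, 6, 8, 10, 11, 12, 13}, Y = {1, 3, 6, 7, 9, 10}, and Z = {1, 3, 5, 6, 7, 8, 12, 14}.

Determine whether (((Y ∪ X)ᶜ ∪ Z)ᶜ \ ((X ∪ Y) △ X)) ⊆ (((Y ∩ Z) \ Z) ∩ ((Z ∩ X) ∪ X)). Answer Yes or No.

No

Y ∪ X = {1, 3, 6, 7, 8, 9, 10, 11, 12, 13}
(Y ∪ X)ᶜ = {2, 4, 5, 14}
(Y ∪ X)ᶜ ∪ Z = {1, 2, 3, 4, 5, 6, 7, 8, 12, 14}
((Y ∪ X)ᶜ ∪ Z)ᶜ = {9, 10, 11, 13}
X ∪ Y = {1, 3, 6, 7, 8, 9, 10, 11, 12, 13}
(X ∪ Y) △ X = {1, 7, 9}
((Y ∪ X)ᶜ ∪ Z)ᶜ \ ((X ∪ Y) △ X) = {10, 11, 13}
Y ∩ Z = {1, 3, 6, 7}
(Y ∩ Z) \ Z = {}
Z ∩ X = {3, 6, 8, 12}
(Z ∩ X) ∪ X = {3, 6, 8, 10, 11, 12, 13}
((Y ∩ Z) \ Z) ∩ ((Z ∩ X) ∪ X) = {}
10 ∈ ((Y ∪ X)ᶜ ∪ Z)ᶜ \ ((X ∪ Y) △ X) but 10 ∉ ((Y ∩ Z) \ Z) ∩ ((Z ∩ X) ∪ X), so the inclusion fails.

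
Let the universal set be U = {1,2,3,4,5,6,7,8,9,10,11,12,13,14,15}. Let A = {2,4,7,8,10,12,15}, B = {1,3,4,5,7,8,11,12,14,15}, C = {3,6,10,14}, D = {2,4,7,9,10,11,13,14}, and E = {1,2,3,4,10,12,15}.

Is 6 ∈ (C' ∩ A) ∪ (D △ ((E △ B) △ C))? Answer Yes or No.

6 ∈ C, so 6 ∉ C'
6 ∉ C' and 6 ∉ A, so 6 ∉ C' ∩ A
6 ∉ E and 6 ∉ B, so 6 ∉ E △ B
6 ∉ (E △ B) and 6 ∈ C, so 6 ∈ (E △ B) △ C
6 ∉ D and 6 ∈ ((E △ B) △ C), so 6 ∈ D △ ((E △ B) △ C)
6 ∉ (C' ∩ A) and 6 ∈ (D △ ((E △ B) △ C)), so 6 ∈ (C' ∩ A) ∪ (D △ ((E △ B) △ C))

Yes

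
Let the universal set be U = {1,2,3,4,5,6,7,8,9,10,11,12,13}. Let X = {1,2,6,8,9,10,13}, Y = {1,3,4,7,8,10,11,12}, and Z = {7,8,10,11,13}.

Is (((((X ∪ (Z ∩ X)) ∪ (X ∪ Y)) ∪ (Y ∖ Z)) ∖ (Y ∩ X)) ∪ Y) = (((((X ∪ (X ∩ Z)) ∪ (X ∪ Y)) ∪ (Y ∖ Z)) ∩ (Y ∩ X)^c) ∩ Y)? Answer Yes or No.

Z ∩ X = {8,10,13}
X ∪ (Z ∩ X) = {1,2,6,8,9,10,13}
X ∪ Y = {1,2,3,4,6,7,8,9,10,11,12,13}
(X ∪ (Z ∩ X)) ∪ (X ∪ Y) = {1,2,3,4,6,7,8,9,10,11,12,13}
Y ∖ Z = {1,3,4,12}
((X ∪ (Z ∩ X)) ∪ (X ∪ Y)) ∪ (Y ∖ Z) = {1,2,3,4,6,7,8,9,10,11,12,13}
Y ∩ X = {1,8,10}
(((X ∪ (Z ∩ X)) ∪ (X ∪ Y)) ∪ (Y ∖ Z)) ∖ (Y ∩ X) = {2,3,4,6,7,9,11,12,13}
((((X ∪ (Z ∩ X)) ∪ (X ∪ Y)) ∪ (Y ∖ Z)) ∖ (Y ∩ X)) ∪ Y = {1,2,3,4,6,7,8,9,10,11,12,13}
X ∩ Z = {8,10,13}
X ∪ (X ∩ Z) = {1,2,6,8,9,10,13}
(X ∪ (X ∩ Z)) ∪ (X ∪ Y) = {1,2,3,4,6,7,8,9,10,11,12,13}
((X ∪ (X ∩ Z)) ∪ (X ∪ Y)) ∪ (Y ∖ Z) = {1,2,3,4,6,7,8,9,10,11,12,13}
(Y ∩ X)^c = {2,3,4,5,6,7,9,11,12,13}
(((X ∪ (X ∩ Z)) ∪ (X ∪ Y)) ∪ (Y ∖ Z)) ∩ (Y ∩ X)^c = {2,3,4,6,7,9,11,12,13}
((((X ∪ (X ∩ Z)) ∪ (X ∪ Y)) ∪ (Y ∖ Z)) ∩ (Y ∩ X)^c) ∩ Y = {3,4,7,11,12}
1 ∈ ((((X ∪ (Z ∩ X)) ∪ (X ∪ Y)) ∪ (Y ∖ Z)) ∖ (Y ∩ X)) ∪ Y but 1 ∉ ((((X ∪ (X ∩ Z)) ∪ (X ∪ Y)) ∪ (Y ∖ Z)) ∩ (Y ∩ X)^c) ∩ Y, so they differ.

No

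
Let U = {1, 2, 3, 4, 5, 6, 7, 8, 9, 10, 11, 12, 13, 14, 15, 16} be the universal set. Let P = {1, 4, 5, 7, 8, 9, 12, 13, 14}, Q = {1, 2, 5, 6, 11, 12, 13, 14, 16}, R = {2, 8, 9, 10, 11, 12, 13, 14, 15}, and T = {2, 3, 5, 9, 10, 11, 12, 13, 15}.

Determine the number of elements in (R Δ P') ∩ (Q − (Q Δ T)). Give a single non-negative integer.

2

P' = {2, 3, 6, 10, 11, 15, 16}
R Δ P' = {3, 6, 8, 9, 12, 13, 14, 16}
Q Δ T = {1, 3, 6, 9, 10, 14, 15, 16}
Q − (Q Δ T) = {2, 5, 11, 12, 13}
(R Δ P') ∩ (Q − (Q Δ T)) = {12, 13}
|(R Δ P') ∩ (Q − (Q Δ T))| = 2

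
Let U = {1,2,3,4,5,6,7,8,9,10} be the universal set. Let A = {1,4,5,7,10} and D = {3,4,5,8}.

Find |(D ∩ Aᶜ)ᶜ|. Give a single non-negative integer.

Aᶜ = {2,3,6,8,9}
D ∩ Aᶜ = {3,8}
(D ∩ Aᶜ)ᶜ = {1,2,4,5,6,7,9,10}
|(D ∩ Aᶜ)ᶜ| = 8

8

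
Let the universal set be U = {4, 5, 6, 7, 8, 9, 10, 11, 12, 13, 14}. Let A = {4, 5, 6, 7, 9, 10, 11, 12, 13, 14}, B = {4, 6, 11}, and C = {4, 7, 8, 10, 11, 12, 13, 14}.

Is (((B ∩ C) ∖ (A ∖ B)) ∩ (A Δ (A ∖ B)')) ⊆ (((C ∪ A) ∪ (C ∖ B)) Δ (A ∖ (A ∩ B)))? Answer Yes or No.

Yes

B ∩ C = {4, 11}
A ∖ B = {5, 7, 9, 10, 12, 13, 14}
(B ∩ C) ∖ (A ∖ B) = {4, 11}
(A ∖ B)' = {4, 6, 8, 11}
A Δ (A ∖ B)' = {5, 7, 8, 9, 10, 12, 13, 14}
((B ∩ C) ∖ (A ∖ B)) ∩ (A Δ (A ∖ B)') = {}
C ∪ A = {4, 5, 6, 7, 8, 9, 10, 11, 12, 13, 14}
C ∖ B = {7, 8, 10, 12, 13, 14}
(C ∪ A) ∪ (C ∖ B) = {4, 5, 6, 7, 8, 9, 10, 11, 12, 13, 14}
A ∩ B = {4, 6, 11}
A ∖ (A ∩ B) = {5, 7, 9, 10, 12, 13, 14}
((C ∪ A) ∪ (C ∖ B)) Δ (A ∖ (A ∩ B)) = {4, 6, 8, 11}
Every element of {} is in {4, 6, 8, 11}, so ((B ∩ C) ∖ (A ∖ B)) ∩ (A Δ (A ∖ B)') ⊆ ((C ∪ A) ∪ (C ∖ B)) Δ (A ∖ (A ∩ B)).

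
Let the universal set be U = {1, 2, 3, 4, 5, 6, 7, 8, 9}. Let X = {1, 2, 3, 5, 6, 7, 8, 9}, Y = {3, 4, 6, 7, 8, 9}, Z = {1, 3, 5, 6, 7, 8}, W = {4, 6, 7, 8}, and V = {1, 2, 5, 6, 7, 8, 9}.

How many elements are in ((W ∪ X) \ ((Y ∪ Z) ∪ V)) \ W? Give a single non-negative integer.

0

W ∪ X = {1, 2, 3, 4, 5, 6, 7, 8, 9}
Y ∪ Z = {1, 3, 4, 5, 6, 7, 8, 9}
(Y ∪ Z) ∪ V = {1, 2, 3, 4, 5, 6, 7, 8, 9}
(W ∪ X) \ ((Y ∪ Z) ∪ V) = {}
((W ∪ X) \ ((Y ∪ Z) ∪ V)) \ W = {}
|((W ∪ X) \ ((Y ∪ Z) ∪ V)) \ W| = 0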